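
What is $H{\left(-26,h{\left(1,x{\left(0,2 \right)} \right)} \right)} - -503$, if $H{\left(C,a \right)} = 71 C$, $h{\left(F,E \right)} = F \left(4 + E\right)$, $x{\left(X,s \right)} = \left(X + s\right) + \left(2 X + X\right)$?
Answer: $-1343$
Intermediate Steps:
$x{\left(X,s \right)} = s + 4 X$ ($x{\left(X,s \right)} = \left(X + s\right) + 3 X = s + 4 X$)
$H{\left(-26,h{\left(1,x{\left(0,2 \right)} \right)} \right)} - -503 = 71 \left(-26\right) - -503 = -1846 + 503 = -1343$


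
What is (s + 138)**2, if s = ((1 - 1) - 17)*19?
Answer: 34225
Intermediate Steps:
s = -323 (s = (0 - 17)*19 = -17*19 = -323)
(s + 138)**2 = (-323 + 138)**2 = (-185)**2 = 34225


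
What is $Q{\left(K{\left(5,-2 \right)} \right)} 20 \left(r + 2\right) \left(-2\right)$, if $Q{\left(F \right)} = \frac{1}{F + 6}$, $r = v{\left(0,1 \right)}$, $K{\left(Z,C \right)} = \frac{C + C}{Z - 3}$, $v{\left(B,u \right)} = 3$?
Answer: $-50$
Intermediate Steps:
$K{\left(Z,C \right)} = \frac{2 C}{-3 + Z}$
$r = 3$
$Q{\left(F \right)} = \frac{1}{6 + F}$
$Q{\left(K{\left(5,-2 \right)} \right)} 20 \left(r + 2\right) \left(-2\right) = \frac{1}{6 + 2 \left(-2\right) \frac{1}{-3 + 5}} \cdot 20 \left(3 + 2\right) \left(-2\right) = \frac{1}{6 + 2 \left(-2\right) \frac{1}{2}} \cdot 20 \cdot 5 \left(-2\right) = \frac{1}{6 + 2 \left(-2\right) \frac{1}{2}} \cdot 20 \left(-10\right) = \frac{1}{6 - 2} \cdot 20 \left(-10\right) = \frac{1}{4} \cdot 20 \left(-10\right) = 5 \left(-10\right) = -50$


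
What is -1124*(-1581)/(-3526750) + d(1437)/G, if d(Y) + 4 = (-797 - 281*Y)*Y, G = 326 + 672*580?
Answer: -512787807326071/343933950125 ≈ -1490.9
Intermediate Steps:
G = 390086 (G = 326 + 389760 = 390086)
d(Y) = -4 + Y*(-797 - 281*Y) (d(Y) = -4 + (-797 - 281*Y)*Y = -4 + Y*(-797 - 281*Y))
-1124*(-1581)/(-3526750) + d(1437)/G = -1124*(-1581)/(-3526750) + (-4 - 797*1437 - 281*1437²)/390086 = 1777044*(-1/3526750) + (-4 - 1145289 - 281*2064969)*(1/390086) = -888522/1763375 + (-4 - 1145289 - 580256289)*(1/390086) = -888522/1763375 - 581401582*1/390086 = -888522/1763375 - 290700791/195043 = -512787807326071/343933950125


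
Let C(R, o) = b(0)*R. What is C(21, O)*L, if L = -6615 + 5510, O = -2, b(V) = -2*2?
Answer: 92820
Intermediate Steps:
b(V) = -4
C(R, o) = -4*R
L = -1105
C(21, O)*L = -4*21*(-1105) = -84*(-1105) = 92820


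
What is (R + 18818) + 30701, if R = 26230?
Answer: 75749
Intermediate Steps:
(R + 18818) + 30701 = (26230 + 18818) + 30701 = 45048 + 30701 = 75749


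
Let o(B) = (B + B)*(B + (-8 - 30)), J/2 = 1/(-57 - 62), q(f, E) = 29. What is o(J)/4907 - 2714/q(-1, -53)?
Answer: -188589980494/2015152783 ≈ -93.586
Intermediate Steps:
J = -2/119 (J = 2/(-57 - 62) = 2/(-119) = 2*(-1/119) = -2/119 ≈ -0.016807)
o(B) = 2*B*(-38 + B) (o(B) = (2*B)*(B - 38) = (2*B)*(-38 + B) = 2*B*(-38 + B))
o(J)/4907 - 2714/q(-1, -53) = (2*(-2/119)*(-38 - 2/119))/4907 - 2714/29 = (2*(-2/119)*(-4524/119))*(1/4907) - 2714*1/29 = (18096/14161)*(1/4907) - 2714/29 = 18096/69488027 - 2714/29 = -188589980494/2015152783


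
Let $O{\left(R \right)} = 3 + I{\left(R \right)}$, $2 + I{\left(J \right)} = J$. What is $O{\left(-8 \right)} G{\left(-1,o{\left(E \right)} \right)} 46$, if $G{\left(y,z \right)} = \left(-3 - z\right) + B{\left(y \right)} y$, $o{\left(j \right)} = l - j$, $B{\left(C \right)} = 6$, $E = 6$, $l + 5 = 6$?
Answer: $1288$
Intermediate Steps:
$l = 1$ ($l = -5 + 6 = 1$)
$I{\left(J \right)} = -2 + J$
$o{\left(j \right)} = 1 - j$
$G{\left(y,z \right)} = -3 - z + 6 y$ ($G{\left(y,z \right)} = \left(-3 - z\right) + 6 y = -3 - z + 6 y$)
$O{\left(R \right)} = 1 + R$ ($O{\left(R \right)} = 3 + \left(-2 + R\right) = 1 + R$)
$O{\left(-8 \right)} G{\left(-1,o{\left(E \right)} \right)} 46 = \left(1 - 8\right) \left(-3 - \left(1 - 6\right) + 6 \left(-1\right)\right) 46 = - 7 \left(-3 - \left(1 - 6\right) - 6\right) 46 = - 7 \left(-3 - -5 - 6\right) 46 = - 7 \left(-3 + 5 - 6\right) 46 = \left(-7\right) \left(-4\right) 46 = 28 \cdot 46 = 1288$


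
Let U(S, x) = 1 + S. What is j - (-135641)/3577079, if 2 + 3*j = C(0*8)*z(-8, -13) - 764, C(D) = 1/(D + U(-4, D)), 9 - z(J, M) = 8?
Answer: -747498532/2926701 ≈ -255.41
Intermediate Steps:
z(J, M) = 1 (z(J, M) = 9 - 1*8 = 9 - 8 = 1)
C(D) = 1/(-3 + D) (C(D) = 1/(D + (1 - 4)) = 1/(D - 3) = 1/(-3 + D))
j = -2299/9 (j = -⅔ + (1/(-3 + 0*8) - 764)/3 = -⅔ + (1/(-3 + 0) - 764)/3 = -⅔ + (1/(-3) - 764)/3 = -⅔ + (-⅓*1 - 764)/3 = -⅔ + (-⅓ - 764)/3 = -⅔ + (⅓)*(-2293/3) = -⅔ - 2293/9 = -2299/9 ≈ -255.44)
j - (-135641)/3577079 = -2299/9 - (-135641)/3577079 = -2299/9 - 1*(-12331/325189) = -2299/9 + 12331/325189 = -747498532/2926701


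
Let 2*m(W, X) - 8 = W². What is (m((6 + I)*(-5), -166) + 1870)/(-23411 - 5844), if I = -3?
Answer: -3973/58510 ≈ -0.067903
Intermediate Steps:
m(W, X) = 4 + W²/2
(m((6 + I)*(-5), -166) + 1870)/(-23411 - 5844) = ((4 + ((6 - 3)*(-5))²/2) + 1870)/(-23411 - 5844) = ((4 + (3*(-5))²/2) + 1870)/(-29255) = ((4 + (½)*(-15)²) + 1870)*(-1/29255) = ((4 + (½)*225) + 1870)*(-1/29255) = ((4 + 225/2) + 1870)*(-1/29255) = (233/2 + 1870)*(-1/29255) = (3973/2)*(-1/29255) = -3973/58510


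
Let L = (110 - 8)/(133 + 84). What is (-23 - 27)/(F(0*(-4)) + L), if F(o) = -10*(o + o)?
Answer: -5425/51 ≈ -106.37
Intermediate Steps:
L = 102/217 ≈ 0.47005
F(o) = -20*o
(-23 - 27)/(F(0*(-4)) + L) = (-23 - 27)/(-0*(-4) + 102/217) = -50/(-20*0 + 102/217) = -50/(0 + 102/217) = -50/102/217 = -50*217/102 = -5425/51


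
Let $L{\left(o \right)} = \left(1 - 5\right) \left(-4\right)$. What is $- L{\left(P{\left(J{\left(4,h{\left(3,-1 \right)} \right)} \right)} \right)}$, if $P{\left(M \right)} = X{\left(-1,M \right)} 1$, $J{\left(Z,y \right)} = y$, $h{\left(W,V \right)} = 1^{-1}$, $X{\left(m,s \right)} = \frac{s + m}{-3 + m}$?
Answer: $-16$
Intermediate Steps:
$X{\left(m,s \right)} = \frac{m + s}{-3 + m}$
$h{\left(W,V \right)} = 1$
$P{\left(M \right)} = \frac{1}{4} - \frac{M}{4}$ ($P{\left(M \right)} = \frac{-1 + M}{-3 - 1} \cdot 1 = \frac{-1 + M}{-4} \cdot 1 = - \frac{-1 + M}{4} \cdot 1 = \left(\frac{1}{4} - \frac{M}{4}\right) 1 = \frac{1}{4} - \frac{M}{4}$)
$L{\left(o \right)} = 16$ ($L{\left(o \right)} = \left(-4\right) \left(-4\right) = 16$)
$- L{\left(P{\left(J{\left(4,h{\left(3,-1 \right)} \right)} \right)} \right)} = \left(-1\right) 16 = -16$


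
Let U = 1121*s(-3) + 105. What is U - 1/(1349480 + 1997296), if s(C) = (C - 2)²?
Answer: 94144808879/3346776 ≈ 28130.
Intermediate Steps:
s(C) = (-2 + C)²
U = 28130 (U = 1121*(-2 - 3)² + 105 = 1121*(-5)² + 105 = 1121*25 + 105 = 28025 + 105 = 28130)
U - 1/(1349480 + 1997296) = 28130 - 1/(1349480 + 1997296) = 28130 - 1/3346776 = 94144808879/3346776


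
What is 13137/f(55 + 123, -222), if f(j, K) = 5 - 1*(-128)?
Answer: 13137/133 ≈ 98.774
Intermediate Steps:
f(j, K) = 133 (f(j, K) = 5 + 128 = 133)
13137/f(55 + 123, -222) = 13137/133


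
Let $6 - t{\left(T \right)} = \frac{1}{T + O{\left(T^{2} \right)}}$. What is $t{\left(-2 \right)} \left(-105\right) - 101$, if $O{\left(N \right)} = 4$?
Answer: $- \frac{1357}{2} \approx -678.5$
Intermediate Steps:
$t{\left(T \right)} = 6 - \frac{1}{4 + T}$ ($t{\left(T \right)} = 6 - \frac{1}{T + 4} = 6 - \frac{1}{4 + T}$)
$t{\left(-2 \right)} \left(-105\right) - 101 = \frac{23 + 6 \left(-2\right)}{4 - 2} \left(-105\right) - 101 = \frac{23 - 12}{2} \left(-105\right) - 101 = \frac{1}{2} \cdot 11 \left(-105\right) - 101 = \frac{11}{2} \left(-105\right) - 101 = - \frac{1155}{2} - 101 = - \frac{1357}{2}$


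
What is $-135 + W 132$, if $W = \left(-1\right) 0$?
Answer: $-135$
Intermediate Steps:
$W = 0$
$-135 + W 132 = -135 + 0 \cdot 132 = -135 + 0 = -135$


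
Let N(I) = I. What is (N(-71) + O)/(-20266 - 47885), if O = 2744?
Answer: -891/22717 ≈ -0.039222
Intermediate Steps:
(N(-71) + O)/(-20266 - 47885) = (-71 + 2744)/(-20266 - 47885) = 2673/(-68151) = 2673*(-1/68151) = -891/22717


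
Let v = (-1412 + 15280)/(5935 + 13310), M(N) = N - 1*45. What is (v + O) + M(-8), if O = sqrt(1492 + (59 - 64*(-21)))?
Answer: -1006117/19245 + sqrt(2895) ≈ 1.5258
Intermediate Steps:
M(N) = -45 + N (M(N) = N - 45 = -45 + N)
v = 13868/19245 ≈ 0.72060
O = sqrt(2895) (O = sqrt(1492 + (59 + 1344)) = sqrt(1492 + 1403) = sqrt(2895) ≈ 53.805)
(v + O) + M(-8) = (13868/19245 + sqrt(2895)) + (-45 - 8) = (13868/19245 + sqrt(2895)) - 53 = -1006117/19245 + sqrt(2895)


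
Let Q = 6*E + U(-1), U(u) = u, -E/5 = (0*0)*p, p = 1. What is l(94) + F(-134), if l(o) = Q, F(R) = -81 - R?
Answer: 52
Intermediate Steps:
E = 0 (E = -5*0*0 = -0 = -5*0 = 0)
Q = -1 (Q = 6*0 - 1 = 0 - 1 = -1)
l(o) = -1
l(94) + F(-134) = -1 + (-81 - 1*(-134)) = -1 + (-81 + 134) = -1 + 53 = 52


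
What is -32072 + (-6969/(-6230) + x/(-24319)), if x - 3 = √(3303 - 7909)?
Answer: -4858974910219/151507370 - 7*I*√94/24319 ≈ -32071.0 - 0.0027907*I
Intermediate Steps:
x = 3 + 7*I*√94 (x = 3 + √(3303 - 7909) = 3 + √(-4606) = 3 + 7*I*√94 ≈ 3.0 + 67.868*I)
-32072 + (-6969/(-6230) + x/(-24319)) = -32072 + (-6969/(-6230) + (3 + 7*I*√94)/(-24319)) = -32072 + (-6969*(-1/6230) + (3 + 7*I*√94)*(-1/24319)) = -32072 + (6969/6230 + (-3/24319 - 7*I*√94/24319)) = -32072 + (169460421/151507370 - 7*I*√94/24319) = -4858974910219/151507370 - 7*I*√94/24319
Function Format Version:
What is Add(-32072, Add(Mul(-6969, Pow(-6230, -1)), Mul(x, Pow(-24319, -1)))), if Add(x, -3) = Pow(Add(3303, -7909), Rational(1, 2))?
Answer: Add(Rational(-4858974910219, 151507370), Mul(Rational(-7, 24319), I, Pow(94, Rational(1, 2)))) ≈ Add(-32071., Mul(-0.0027907, I))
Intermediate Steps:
x = Add(3, Mul(7, I, Pow(94, Rational(1, 2)))) (x = Add(3, Pow(Add(3303, -7909), Rational(1, 2))) = Add(3, Pow(-4606, Rational(1, 2))) = Add(3, Mul(7, I, Pow(94, Rational(1, 2)))) ≈ Add(3.0000, Mul(67.868, I)))
Add(-32072, Add(Mul(-6969, Pow(-6230, -1)), Mul(x, Pow(-24319, -1)))) = Add(-32072, Add(Mul(-6969, Pow(-6230, -1)), Mul(Add(3, Mul(7, I, Pow(94, Rational(1, 2)))), Pow(-24319, -1)))) = Add(-32072, Add(Mul(-6969, Rational(-1, 6230)), Mul(Add(3, Mul(7, I, Pow(94, Rational(1, 2)))), Rational(-1, 24319)))) = Add(-32072, Add(Rational(6969, 6230), Add(Rational(-3, 24319), Mul(Rational(-7, 24319), I, Pow(94, Rational(1, 2)))))) = Add(-32072, Add(Rational(169460421, 151507370), Mul(Rational(-7, 24319), I, Pow(94, Rational(1, 2))))) = Add(Rational(-4858974910219, 151507370), Mul(Rational(-7, 24319), I, Pow(94, Rational(1, 2))))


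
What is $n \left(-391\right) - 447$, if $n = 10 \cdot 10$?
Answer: $-39547$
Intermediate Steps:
$n = 100$
$n \left(-391\right) - 447 = 100 \left(-391\right) - 447 = -39100 - 447 = -39547$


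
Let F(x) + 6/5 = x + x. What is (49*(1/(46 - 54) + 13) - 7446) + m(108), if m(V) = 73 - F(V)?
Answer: -278277/40 ≈ -6956.9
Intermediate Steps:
F(x) = -6/5 + 2*x (F(x) = -6/5 + (x + x) = -6/5 + 2*x)
m(V) = 371/5 - 2*V (m(V) = 73 - (-6/5 + 2*V) = 73 + (6/5 - 2*V) = 371/5 - 2*V)
(49*(1/(46 - 54) + 13) - 7446) + m(108) = (49*(1/(46 - 54) + 13) - 7446) + (371/5 - 2*108) = (49*(1/(-8) + 13) - 7446) + (371/5 - 216) = (49*(-1/8 + 13) - 7446) - 709/5 = (49*(103/8) - 7446) - 709/5 = (5047/8 - 7446) - 709/5 = -54521/8 - 709/5 = -278277/40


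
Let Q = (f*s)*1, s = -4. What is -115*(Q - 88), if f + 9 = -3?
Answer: 4600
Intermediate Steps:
f = -12 (f = -9 - 3 = -12)
Q = 48 (Q = -12*(-4)*1 = 48*1 = 48)
-115*(Q - 88) = -115*(48 - 88) = -115*(-40) = 4600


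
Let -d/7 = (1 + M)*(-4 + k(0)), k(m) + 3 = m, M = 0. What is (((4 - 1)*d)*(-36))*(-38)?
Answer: 201096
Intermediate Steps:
k(m) = -3 + m
d = 49 (d = -7*(1 + 0)*(-4 + (-3 + 0)) = -7*(-4 - 3) = -7*(-7) = 49)
(((4 - 1)*d)*(-36))*(-38) = (((4 - 1)*49)*(-36))*(-38) = ((3*49)*(-36))*(-38) = (147*(-36))*(-38) = -5292*(-38) = 201096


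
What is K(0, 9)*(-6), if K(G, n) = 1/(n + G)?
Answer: -⅔ ≈ -0.66667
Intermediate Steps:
K(G, n) = 1/(G + n)
K(0, 9)*(-6) = -6/(0 + 9) = -6/9 = (⅑)*(-6) = -⅔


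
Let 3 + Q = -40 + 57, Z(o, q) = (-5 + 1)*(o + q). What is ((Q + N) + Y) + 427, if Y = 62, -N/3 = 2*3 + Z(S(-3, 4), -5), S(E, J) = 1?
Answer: 437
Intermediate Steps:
Z(o, q) = -4*o - 4*q (Z(o, q) = -4*(o + q) = -4*o - 4*q)
N = -66 (N = -3*(2*3 + (-4*1 - 4*(-5))) = -3*(6 + (-4 + 20)) = -3*(6 + 16) = -3*22 = -66)
Q = 14 (Q = -3 + (-40 + 57) = -3 + 17 = 14)
((Q + N) + Y) + 427 = ((14 - 66) + 62) + 427 = (-52 + 62) + 427 = 10 + 427 = 437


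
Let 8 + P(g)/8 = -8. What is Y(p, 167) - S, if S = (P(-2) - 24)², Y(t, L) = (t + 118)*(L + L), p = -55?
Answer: -2062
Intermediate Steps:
P(g) = -128 (P(g) = -64 + 8*(-8) = -64 - 64 = -128)
Y(t, L) = 2*L*(118 + t) (Y(t, L) = (118 + t)*(2*L) = 2*L*(118 + t))
S = 23104 (S = (-128 - 24)² = (-152)² = 23104)
Y(p, 167) - S = 2*167*(118 - 55) - 1*23104 = 2*167*63 - 23104 = 21042 - 23104 = -2062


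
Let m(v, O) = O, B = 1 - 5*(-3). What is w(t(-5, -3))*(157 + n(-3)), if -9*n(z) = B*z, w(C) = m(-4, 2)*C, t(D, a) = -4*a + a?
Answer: 2922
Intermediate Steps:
t(D, a) = -3*a
B = 16 (B = 1 + 15 = 16)
w(C) = 2*C
n(z) = -16*z/9
w(t(-5, -3))*(157 + n(-3)) = (2*(-3*(-3)))*(157 - 16/9*(-3)) = (2*9)*(157 + 16/3) = 18*(487/3) = 2922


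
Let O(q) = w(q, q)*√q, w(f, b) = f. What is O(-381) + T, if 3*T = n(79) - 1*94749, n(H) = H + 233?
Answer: -31479 - 381*I*√381 ≈ -31479.0 - 7436.8*I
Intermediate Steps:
n(H) = 233 + H
T = -31479 (T = ((233 + 79) - 1*94749)/3 = (312 - 94749)/3 = (⅓)*(-94437) = -31479)
O(q) = q^(3/2) (O(q) = q*√q = q^(3/2))
O(-381) + T = (-381)^(3/2) - 31479 = -381*I*√381 - 31479 = -31479 - 381*I*√381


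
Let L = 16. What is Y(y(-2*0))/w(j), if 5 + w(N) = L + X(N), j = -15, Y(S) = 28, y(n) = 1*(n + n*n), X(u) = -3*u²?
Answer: -7/166 ≈ -0.042169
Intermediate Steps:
y(n) = n + n² (y(n) = 1*(n + n²) = n + n²)
w(N) = 11 - 3*N² (w(N) = -5 + (16 - 3*N²) = 11 - 3*N²)
Y(y(-2*0))/w(j) = 28/(11 - 3*(-15)²) = 28/(11 - 3*225) = 28/(11 - 675) = 28/(-664) = 28*(-1/664) = -7/166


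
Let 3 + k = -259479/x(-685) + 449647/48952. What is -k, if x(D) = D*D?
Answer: -129375090967/22969502200 ≈ -5.6325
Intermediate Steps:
x(D) = D²
k = 129375090967/22969502200 (k = -3 + (-259479/((-685)²) + 449647/48952) = -3 + (-259479/469225 + 449647*(1/48952)) = -3 + (-259479*1/469225 + 449647/48952) = -3 + (-259479/469225 + 449647/48952) = -3 + 198283597567/22969502200 = 129375090967/22969502200 ≈ 5.6325)
-k = -1*129375090967/22969502200 = -129375090967/22969502200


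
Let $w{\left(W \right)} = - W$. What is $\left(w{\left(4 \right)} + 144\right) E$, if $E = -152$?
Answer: $-21280$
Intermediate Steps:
$\left(w{\left(4 \right)} + 144\right) E = \left(\left(-1\right) 4 + 144\right) \left(-152\right) = \left(-4 + 144\right) \left(-152\right) = 140 \left(-152\right) = -21280$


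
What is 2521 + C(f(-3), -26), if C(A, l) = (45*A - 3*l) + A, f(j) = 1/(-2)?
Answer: 2576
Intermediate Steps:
f(j) = -1/2
C(A, l) = -3*l + 46*A (C(A, l) = (-3*l + 45*A) + A = -3*l + 46*A)
2521 + C(f(-3), -26) = 2521 + (-3*(-26) + 46*(-1/2)) = 2521 + (78 - 23) = 2521 + 55 = 2576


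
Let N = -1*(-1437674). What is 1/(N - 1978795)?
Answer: -1/541121 ≈ -1.8480e-6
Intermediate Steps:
N = 1437674
1/(N - 1978795) = 1/(1437674 - 1978795) = 1/(-541121) = -1/541121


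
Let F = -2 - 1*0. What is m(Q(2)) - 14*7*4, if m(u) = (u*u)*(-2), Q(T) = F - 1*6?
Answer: -520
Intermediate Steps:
F = -2 (F = -2 + 0 = -2)
Q(T) = -8 (Q(T) = -2 - 1*6 = -2 - 6 = -8)
m(u) = -2*u**2 (m(u) = u**2*(-2) = -2*u**2)
m(Q(2)) - 14*7*4 = -2*(-8)**2 - 14*7*4 = -2*64 - 98*4 = -128 - 392 = -520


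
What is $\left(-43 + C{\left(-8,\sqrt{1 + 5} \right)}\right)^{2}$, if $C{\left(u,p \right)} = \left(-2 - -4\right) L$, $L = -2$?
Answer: $2209$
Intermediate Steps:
$C{\left(u,p \right)} = -4$ ($C{\left(u,p \right)} = \left(-2 - -4\right) \left(-2\right) = \left(-2 + 4\right) \left(-2\right) = 2 \left(-2\right) = -4$)
$\left(-43 + C{\left(-8,\sqrt{1 + 5} \right)}\right)^{2} = \left(-43 - 4\right)^{2} = \left(-47\right)^{2} = 2209$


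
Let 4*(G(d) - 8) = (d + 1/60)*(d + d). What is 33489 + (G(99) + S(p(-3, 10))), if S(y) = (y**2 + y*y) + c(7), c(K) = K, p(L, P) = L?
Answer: 1536933/40 ≈ 38423.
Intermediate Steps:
G(d) = 8 + d*(1/60 + d)/2 (G(d) = 8 + ((d + 1/60)*(d + d))/4 = 8 + ((d + 1/60)*(2*d))/4 = 8 + ((1/60 + d)*(2*d))/4 = 8 + (2*d*(1/60 + d))/4 = 8 + d*(1/60 + d)/2)
S(y) = 7 + 2*y**2 (S(y) = (y**2 + y*y) + 7 = (y**2 + y**2) + 7 = 2*y**2 + 7 = 7 + 2*y**2)
33489 + (G(99) + S(p(-3, 10))) = 33489 + ((8 + (1/2)*99**2 + (1/120)*99) + (7 + 2*(-3)**2)) = 33489 + ((8 + (1/2)*9801 + 33/40) + (7 + 2*9)) = 33489 + ((8 + 9801/2 + 33/40) + (7 + 18)) = 33489 + (196373/40 + 25) = 33489 + 197373/40 = 1536933/40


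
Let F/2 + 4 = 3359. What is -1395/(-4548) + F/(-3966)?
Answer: -4164085/3006228 ≈ -1.3852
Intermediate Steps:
F = 6710 (F = -8 + 2*3359 = -8 + 6718 = 6710)
-1395/(-4548) + F/(-3966) = -1395/(-4548) + 6710/(-3966) = -1395*(-1/4548) + 6710*(-1/3966) = 465/1516 - 3355/1983 = -4164085/3006228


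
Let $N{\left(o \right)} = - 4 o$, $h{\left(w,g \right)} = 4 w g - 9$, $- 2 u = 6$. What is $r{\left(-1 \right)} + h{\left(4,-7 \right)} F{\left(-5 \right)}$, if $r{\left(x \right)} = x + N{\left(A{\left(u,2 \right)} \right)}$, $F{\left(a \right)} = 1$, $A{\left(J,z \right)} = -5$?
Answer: $-102$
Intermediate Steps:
$u = -3$ ($u = \left(- \frac{1}{2}\right) 6 = -3$)
$h{\left(w,g \right)} = -9 + 4 g w$ ($h{\left(w,g \right)} = 4 g w - 9 = -9 + 4 g w$)
$r{\left(x \right)} = 20 + x$ ($r{\left(x \right)} = x - -20 = x + 20 = 20 + x$)
$r{\left(-1 \right)} + h{\left(4,-7 \right)} F{\left(-5 \right)} = \left(20 - 1\right) + \left(-9 + 4 \left(-7\right) 4\right) 1 = 19 + \left(-9 - 112\right) 1 = 19 - 121 = -102$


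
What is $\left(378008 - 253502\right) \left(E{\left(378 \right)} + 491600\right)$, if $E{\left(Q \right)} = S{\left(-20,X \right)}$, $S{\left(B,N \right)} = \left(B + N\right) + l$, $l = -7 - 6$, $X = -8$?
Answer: $61202044854$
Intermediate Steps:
$l = -13$
$S{\left(B,N \right)} = -13 + B + N$ ($S{\left(B,N \right)} = \left(B + N\right) - 13 = -13 + B + N$)
$E{\left(Q \right)} = -41$ ($E{\left(Q \right)} = -13 - 20 - 8 = -41$)
$\left(378008 - 253502\right) \left(E{\left(378 \right)} + 491600\right) = \left(378008 - 253502\right) \left(-41 + 491600\right) = 124506 \cdot 491559 = 61202044854$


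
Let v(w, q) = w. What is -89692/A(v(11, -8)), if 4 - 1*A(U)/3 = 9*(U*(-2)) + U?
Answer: -89692/573 ≈ -156.53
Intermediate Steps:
A(U) = 12 + 51*U (A(U) = 12 - 3*(9*(U*(-2)) + U) = 12 - 3*(9*(-2*U) + U) = 12 - 3*(-18*U + U) = 12 - (-51)*U = 12 + 51*U)
-89692/A(v(11, -8)) = -89692/(12 + 51*11) = -89692/(12 + 561) = -89692/573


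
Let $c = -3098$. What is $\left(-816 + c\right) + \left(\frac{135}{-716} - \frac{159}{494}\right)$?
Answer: $- \frac{692288995}{176852} \approx -3914.5$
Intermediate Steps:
$\left(-816 + c\right) + \left(\frac{135}{-716} - \frac{159}{494}\right) = \left(-816 - 3098\right) + \left(\frac{135}{-716} - \frac{159}{494}\right) = -3914 + \left(135 \left(- \frac{1}{716}\right) - \frac{159}{494}\right) = -3914 - \frac{90267}{176852} = - \frac{692288995}{176852}$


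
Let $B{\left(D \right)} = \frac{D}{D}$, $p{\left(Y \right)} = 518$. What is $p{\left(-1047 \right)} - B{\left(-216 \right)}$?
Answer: $517$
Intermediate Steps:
$B{\left(D \right)} = 1$
$p{\left(-1047 \right)} - B{\left(-216 \right)} = 518 - 1 = 517$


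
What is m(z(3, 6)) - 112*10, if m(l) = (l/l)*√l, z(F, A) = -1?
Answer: -1120 + I ≈ -1120.0 + 1.0*I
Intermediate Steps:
m(l) = √l (m(l) = 1*√l = √l)
m(z(3, 6)) - 112*10 = √(-1) - 112*10 = I - 1120 = -1120 + I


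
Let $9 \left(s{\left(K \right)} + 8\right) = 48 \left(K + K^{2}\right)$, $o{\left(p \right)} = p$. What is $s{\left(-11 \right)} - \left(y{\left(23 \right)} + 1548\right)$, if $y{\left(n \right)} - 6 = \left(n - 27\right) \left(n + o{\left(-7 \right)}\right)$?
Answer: $- \frac{2734}{3} \approx -911.33$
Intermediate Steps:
$y{\left(n \right)} = 6 + \left(-27 + n\right) \left(-7 + n\right)$ ($y{\left(n \right)} = 6 + \left(n - 27\right) \left(n - 7\right) = 6 + \left(-27 + n\right) \left(-7 + n\right)$)
$s{\left(K \right)} = -8 + \frac{16 K}{3} + \frac{16 K^{2}}{3}$ ($s{\left(K \right)} = -8 + \frac{48 \left(K + K^{2}\right)}{9} = -8 + \frac{48 K + 48 K^{2}}{9} = -8 + \left(\frac{16 K}{3} + \frac{16 K^{2}}{3}\right) = -8 + \frac{16 K}{3} + \frac{16 K^{2}}{3}$)
$s{\left(-11 \right)} - \left(y{\left(23 \right)} + 1548\right) = \left(-8 + \frac{16}{3} \left(-11\right) + \frac{16 \left(-11\right)^{2}}{3}\right) - \left(\left(195 + 23^{2} - 782\right) + 1548\right) = \left(-8 - \frac{176}{3} + \frac{16}{3} \cdot 121\right) - \left(\left(195 + 529 - 782\right) + 1548\right) = \left(-8 - \frac{176}{3} + \frac{1936}{3}\right) - \left(-58 + 1548\right) = \frac{1736}{3} - 1490 = - \frac{2734}{3}$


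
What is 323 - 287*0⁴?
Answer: 323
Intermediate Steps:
323 - 287*0⁴ = 323 - 287*0 = 323 + 0 = 323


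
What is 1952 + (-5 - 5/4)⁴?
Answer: 890337/256 ≈ 3477.9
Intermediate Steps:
1952 + (-5 - 5/4)⁴ = 1952 + (-25/4)⁴ = 1952 + 390625/256 = 890337/256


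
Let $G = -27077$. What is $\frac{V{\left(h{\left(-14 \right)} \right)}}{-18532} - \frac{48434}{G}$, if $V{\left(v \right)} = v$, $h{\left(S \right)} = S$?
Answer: $\frac{448978983}{250895482} \approx 1.7895$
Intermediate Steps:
$\frac{V{\left(h{\left(-14 \right)} \right)}}{-18532} - \frac{48434}{G} = - \frac{14}{-18532} - \frac{48434}{-27077} = \left(-14\right) \left(- \frac{1}{18532}\right) - - \frac{48434}{27077} = \frac{7}{9266} + \frac{48434}{27077} = \frac{448978983}{250895482}$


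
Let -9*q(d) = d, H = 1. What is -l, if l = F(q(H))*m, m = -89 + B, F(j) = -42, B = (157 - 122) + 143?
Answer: 3738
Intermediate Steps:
q(d) = -d/9
B = 178 (B = 35 + 143 = 178)
m = 89 (m = -89 + 178 = 89)
l = -3738 (l = -42*89 = -3738)
-l = -1*(-3738) = 3738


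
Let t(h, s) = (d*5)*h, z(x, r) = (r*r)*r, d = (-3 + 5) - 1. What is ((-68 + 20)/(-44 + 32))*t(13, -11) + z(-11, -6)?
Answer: 44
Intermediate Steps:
d = 1 (d = 2 - 1 = 1)
z(x, r) = r³ (z(x, r) = r²*r = r³)
t(h, s) = 5*h (t(h, s) = (1*5)*h = 5*h)
((-68 + 20)/(-44 + 32))*t(13, -11) + z(-11, -6) = ((-68 + 20)/(-44 + 32))*(5*13) + (-6)³ = -48/(-12)*65 - 216 = -48*(-1/12)*65 - 216 = 4*65 - 216 = 260 - 216 = 44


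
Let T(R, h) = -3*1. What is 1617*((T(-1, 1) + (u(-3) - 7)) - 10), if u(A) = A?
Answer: -37191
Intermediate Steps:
T(R, h) = -3
1617*((T(-1, 1) + (u(-3) - 7)) - 10) = 1617*((-3 + (-3 - 7)) - 10) = 1617*((-3 - 10) - 10) = 1617*(-13 - 10) = 1617*(-23) = -37191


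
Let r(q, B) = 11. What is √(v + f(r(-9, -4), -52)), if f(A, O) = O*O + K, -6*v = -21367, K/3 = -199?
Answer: √204054/6 ≈ 75.287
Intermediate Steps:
K = -597 (K = 3*(-199) = -597)
v = 21367/6 (v = -⅙*(-21367) = 21367/6 ≈ 3561.2)
f(A, O) = -597 + O² (f(A, O) = O*O - 597 = O² - 597 = -597 + O²)
√(v + f(r(-9, -4), -52)) = √(21367/6 + (-597 + (-52)²)) = √(21367/6 + (-597 + 2704)) = √(21367/6 + 2107) = √(34009/6) = √204054/6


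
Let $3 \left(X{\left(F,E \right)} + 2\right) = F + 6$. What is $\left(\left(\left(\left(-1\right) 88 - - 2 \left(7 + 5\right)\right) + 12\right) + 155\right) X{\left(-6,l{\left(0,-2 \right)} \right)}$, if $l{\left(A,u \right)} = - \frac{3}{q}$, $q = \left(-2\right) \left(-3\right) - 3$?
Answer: $-206$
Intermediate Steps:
$q = 3$ ($q = 6 - 3 = 3$)
$l{\left(A,u \right)} = -1$ ($l{\left(A,u \right)} = - \frac{3}{3} = \left(-3\right) \frac{1}{3} = -1$)
$X{\left(F,E \right)} = \frac{F}{3}$ ($X{\left(F,E \right)} = -2 + \frac{F + 6}{3} = -2 + \frac{6 + F}{3} = -2 + \left(2 + \frac{F}{3}\right) = \frac{F}{3}$)
$\left(\left(\left(\left(-1\right) 88 - - 2 \left(7 + 5\right)\right) + 12\right) + 155\right) X{\left(-6,l{\left(0,-2 \right)} \right)} = \left(\left(\left(\left(-1\right) 88 - - 2 \left(7 + 5\right)\right) + 12\right) + 155\right) \frac{1}{3} \left(-6\right) = \left(\left(\left(-88 - \left(-2\right) 12\right) + 12\right) + 155\right) \left(-2\right) = \left(\left(\left(-88 - -24\right) + 12\right) + 155\right) \left(-2\right) = \left(\left(\left(-88 + 24\right) + 12\right) + 155\right) \left(-2\right) = \left(\left(-64 + 12\right) + 155\right) \left(-2\right) = \left(-52 + 155\right) \left(-2\right) = 103 \left(-2\right) = -206$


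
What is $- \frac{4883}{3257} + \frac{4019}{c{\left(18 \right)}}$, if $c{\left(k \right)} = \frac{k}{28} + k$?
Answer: $\frac{181983899}{850077} \approx 214.08$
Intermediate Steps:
$c{\left(k \right)} = \frac{29 k}{28}$ ($c{\left(k \right)} = k \frac{1}{28} + k = \frac{k}{28} + k = \frac{29 k}{28}$)
$- \frac{4883}{3257} + \frac{4019}{c{\left(18 \right)}} = - \frac{4883}{3257} + \frac{4019}{\frac{29}{28} \cdot 18} = \left(-4883\right) \frac{1}{3257} + \frac{4019}{\frac{261}{14}} = - \frac{4883}{3257} + 4019 \cdot \frac{14}{261} = - \frac{4883}{3257} + \frac{56266}{261} = \frac{181983899}{850077}$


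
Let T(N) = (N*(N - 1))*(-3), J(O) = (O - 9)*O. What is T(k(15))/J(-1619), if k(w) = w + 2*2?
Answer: -513/1317866 ≈ -0.00038927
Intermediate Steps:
k(w) = 4 + w (k(w) = w + 4 = 4 + w)
J(O) = O*(-9 + O) (J(O) = (-9 + O)*O = O*(-9 + O))
T(N) = -3*N*(-1 + N) (T(N) = (N*(-1 + N))*(-3) = -3*N*(-1 + N))
T(k(15))/J(-1619) = (3*(4 + 15)*(1 - (4 + 15)))/((-1619*(-9 - 1619))) = (3*19*(1 - 1*19))/((-1619*(-1628))) = (3*19*(1 - 19))/2635732 = (3*19*(-18))*(1/2635732) = -1026*1/2635732 = -513/1317866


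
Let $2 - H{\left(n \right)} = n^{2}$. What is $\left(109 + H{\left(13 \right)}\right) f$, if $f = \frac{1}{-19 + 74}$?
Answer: $- \frac{58}{55} \approx -1.0545$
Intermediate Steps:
$f = \frac{1}{55} \approx 0.018182$
$H{\left(n \right)} = 2 - n^{2}$
$\left(109 + H{\left(13 \right)}\right) f = \left(109 + \left(2 - 13^{2}\right)\right) \frac{1}{55} = \left(109 + \left(2 - 169\right)\right) \frac{1}{55} = \left(109 - 167\right) \frac{1}{55} = \left(-58\right) \frac{1}{55} = - \frac{58}{55}$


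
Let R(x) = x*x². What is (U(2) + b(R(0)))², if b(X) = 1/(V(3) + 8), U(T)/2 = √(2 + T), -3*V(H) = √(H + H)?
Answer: 307331/18050 + 392*√6/9025 ≈ 17.133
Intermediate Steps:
V(H) = -√2*√H/3 (V(H) = -√(H + H)/3 = -√2*√H/3)
U(T) = 2*√(2 + T)
R(x) = x³
b(X) = 1/(8 - √6/3) (b(X) = 1/(-√2*√3/3 + 8) = 1/(-√6/3 + 8) = 1/(8 - √6/3))
(U(2) + b(R(0)))² = (2*√(2 + 2) + (12/95 + √6/190))² = (2*√4 + (12/95 + √6/190))² = (2*2 + (12/95 + √6/190))² = (4 + (12/95 + √6/190))² = (392/95 + √6/190)²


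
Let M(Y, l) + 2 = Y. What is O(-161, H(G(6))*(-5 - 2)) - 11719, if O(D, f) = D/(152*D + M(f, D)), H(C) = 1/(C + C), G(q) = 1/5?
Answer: -574031455/48983 ≈ -11719.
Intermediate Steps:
G(q) = 1/5
M(Y, l) = -2 + Y
H(C) = 1/(2*C)
O(D, f) = D/(-2 + f + 152*D) (O(D, f) = D/(152*D + (-2 + f)) = D/(-2 + f + 152*D))
O(-161, H(G(6))*(-5 - 2)) - 11719 = -161/(-2 + (1/(2*(1/5)))*(-5 - 2) + 152*(-161)) - 11719 = -161/(-2 + ((1/2)*5)*(-7) - 24472) - 11719 = -161/(-2 + (5/2)*(-7) - 24472) - 11719 = -161/(-2 - 35/2 - 24472) - 11719 = -161/(-48983/2) - 11719 = -161*(-2/48983) - 11719 = 322/48983 - 11719 = -574031455/48983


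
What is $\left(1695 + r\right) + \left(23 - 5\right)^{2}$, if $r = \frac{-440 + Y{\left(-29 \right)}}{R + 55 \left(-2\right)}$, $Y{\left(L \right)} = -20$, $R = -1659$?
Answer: $\frac{3572071}{1769} \approx 2019.3$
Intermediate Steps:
$r = \frac{460}{1769}$ ($r = \frac{-440 - 20}{-1659 + 55 \left(-2\right)} = - \frac{460}{-1659 - 110} = - \frac{460}{-1769} = \left(-460\right) \left(- \frac{1}{1769}\right) = \frac{460}{1769} \approx 0.26003$)
$\left(1695 + r\right) + \left(23 - 5\right)^{2} = \left(1695 + \frac{460}{1769}\right) + \left(23 - 5\right)^{2} = \frac{2998915}{1769} + 18^{2} = \frac{2998915}{1769} + 324 = \frac{3572071}{1769}$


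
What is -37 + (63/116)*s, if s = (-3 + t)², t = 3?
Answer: -37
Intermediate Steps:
s = 0 (s = (-3 + 3)² = 0² = 0)
-37 + (63/116)*s = -37 + (63/116)*0 = -37 + 0 = -37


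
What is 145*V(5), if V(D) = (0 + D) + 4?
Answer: 1305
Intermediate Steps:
V(D) = 4 + D (V(D) = D + 4 = 4 + D)
145*V(5) = 145*(4 + 5) = 145*9 = 1305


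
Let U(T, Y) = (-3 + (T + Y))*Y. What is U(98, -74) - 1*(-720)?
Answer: -834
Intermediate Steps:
U(T, Y) = Y*(-3 + T + Y) (U(T, Y) = (-3 + T + Y)*Y = Y*(-3 + T + Y))
U(98, -74) - 1*(-720) = -74*(-3 + 98 - 74) - 1*(-720) = -74*21 + 720 = -1554 + 720 = -834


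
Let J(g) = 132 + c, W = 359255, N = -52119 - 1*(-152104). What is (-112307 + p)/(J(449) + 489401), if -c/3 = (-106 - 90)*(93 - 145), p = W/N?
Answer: -2245731228/9177763129 ≈ -0.24469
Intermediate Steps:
N = 99985 (N = -52119 + 152104 = 99985)
p = 71851/19997 (p = 359255/99985 = 359255*(1/99985) = 71851/19997 ≈ 3.5931)
c = -30576 (c = -3*(-106 - 90)*(93 - 145) = -(-588)*(-52) = -3*10192 = -30576)
J(g) = -30444 (J(g) = 132 - 30576 = -30444)
(-112307 + p)/(J(449) + 489401) = (-112307 + 71851/19997)/(-30444 + 489401) = -2245731228/19997/458957 = -2245731228/19997*1/458957 = -2245731228/9177763129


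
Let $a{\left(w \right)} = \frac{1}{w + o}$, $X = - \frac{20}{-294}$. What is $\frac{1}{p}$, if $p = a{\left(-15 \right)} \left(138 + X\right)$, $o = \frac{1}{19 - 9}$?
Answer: $- \frac{21903}{202960} \approx -0.10792$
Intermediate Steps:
$o = \frac{1}{10} \approx 0.1$
$X = \frac{10}{147}$ ($X = \left(-20\right) \left(- \frac{1}{294}\right) = \frac{10}{147} \approx 0.068027$)
$a{\left(w \right)} = \frac{1}{\frac{1}{10} + w}$ ($a{\left(w \right)} = \frac{1}{w + \frac{1}{10}} = \frac{1}{\frac{1}{10} + w}$)
$p = - \frac{202960}{21903}$ ($p = \frac{10}{1 + 10 \left(-15\right)} \left(138 + \frac{10}{147}\right) = \frac{10}{1 - 150} \cdot \frac{20296}{147} = \frac{10}{-149} \cdot \frac{20296}{147} = 10 \left(- \frac{1}{149}\right) \frac{20296}{147} = \left(- \frac{10}{149}\right) \frac{20296}{147} = - \frac{202960}{21903} \approx -9.2663$)
$\frac{1}{p} = \frac{1}{- \frac{202960}{21903}} = - \frac{21903}{202960}$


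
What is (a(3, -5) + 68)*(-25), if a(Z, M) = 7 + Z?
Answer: -1950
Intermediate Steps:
(a(3, -5) + 68)*(-25) = ((7 + 3) + 68)*(-25) = (10 + 68)*(-25) = 78*(-25) = -1950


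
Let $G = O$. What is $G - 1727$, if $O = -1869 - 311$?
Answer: $-3907$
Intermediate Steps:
$O = -2180$
$G = -2180$
$G - 1727 = -2180 - 1727 = -3907$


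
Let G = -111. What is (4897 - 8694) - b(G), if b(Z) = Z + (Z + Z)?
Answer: -3464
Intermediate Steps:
b(Z) = 3*Z (b(Z) = Z + 2*Z = 3*Z)
(4897 - 8694) - b(G) = (4897 - 8694) - 3*(-111) = -3797 - 1*(-333) = -3797 + 333 = -3464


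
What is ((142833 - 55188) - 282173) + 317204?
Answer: 122676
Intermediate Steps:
((142833 - 55188) - 282173) + 317204 = (87645 - 282173) + 317204 = -194528 + 317204 = 122676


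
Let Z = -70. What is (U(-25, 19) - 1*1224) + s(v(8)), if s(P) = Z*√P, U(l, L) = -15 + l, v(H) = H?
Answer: -1264 - 140*√2 ≈ -1462.0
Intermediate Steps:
s(P) = -70*√P
(U(-25, 19) - 1*1224) + s(v(8)) = ((-15 - 25) - 1*1224) - 140*√2 = (-40 - 1224) - 140*√2 = -1264 - 140*√2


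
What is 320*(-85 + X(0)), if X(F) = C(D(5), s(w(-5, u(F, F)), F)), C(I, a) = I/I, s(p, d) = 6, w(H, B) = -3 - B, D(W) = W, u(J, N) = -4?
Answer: -26880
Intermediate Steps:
C(I, a) = 1
X(F) = 1
320*(-85 + X(0)) = 320*(-85 + 1) = 320*(-84) = -26880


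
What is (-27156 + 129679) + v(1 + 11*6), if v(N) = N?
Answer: 102590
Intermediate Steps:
(-27156 + 129679) + v(1 + 11*6) = (-27156 + 129679) + (1 + 11*6) = 102523 + (1 + 66) = 102523 + 67 = 102590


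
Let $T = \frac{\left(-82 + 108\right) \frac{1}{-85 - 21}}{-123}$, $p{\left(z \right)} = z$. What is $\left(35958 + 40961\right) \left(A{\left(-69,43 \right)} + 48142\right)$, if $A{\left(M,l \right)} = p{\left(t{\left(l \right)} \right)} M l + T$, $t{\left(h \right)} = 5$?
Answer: $\frac{16701295245974}{6519} \approx 2.5619 \cdot 10^{9}$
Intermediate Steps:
$T = \frac{13}{6519}$ ($T = \frac{26}{-106} \left(- \frac{1}{123}\right) = 26 \left(- \frac{1}{106}\right) \left(- \frac{1}{123}\right) = \left(- \frac{13}{53}\right) \left(- \frac{1}{123}\right) = \frac{13}{6519} \approx 0.0019942$)
$A{\left(M,l \right)} = \frac{13}{6519} + 5 M l$ ($A{\left(M,l \right)} = 5 M l + \frac{13}{6519} = \frac{13}{6519} + 5 M l$)
$\left(35958 + 40961\right) \left(A{\left(-69,43 \right)} + 48142\right) = \left(35958 + 40961\right) \left(\left(\frac{13}{6519} + 5 \left(-69\right) 43\right) + 48142\right) = 76919 \left(\left(\frac{13}{6519} - 14835\right) + 48142\right) = 76919 \left(- \frac{96709352}{6519} + 48142\right) = 76919 \cdot \frac{217128346}{6519} = \frac{16701295245974}{6519}$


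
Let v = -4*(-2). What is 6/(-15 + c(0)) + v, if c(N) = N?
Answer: 38/5 ≈ 7.6000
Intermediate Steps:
v = 8
6/(-15 + c(0)) + v = 6/(-15 + 0) + 8 = 6/(-15) + 8 = 6*(-1/15) + 8 = -⅖ + 8 = 38/5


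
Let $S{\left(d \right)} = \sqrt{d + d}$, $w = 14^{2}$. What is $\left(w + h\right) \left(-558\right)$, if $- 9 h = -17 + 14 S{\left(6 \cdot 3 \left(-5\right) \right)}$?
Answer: $-110422 + 5208 i \sqrt{5} \approx -1.1042 \cdot 10^{5} + 11645.0 i$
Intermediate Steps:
$w = 196$
$S{\left(d \right)} = \sqrt{2} \sqrt{d}$ ($S{\left(d \right)} = \sqrt{2 d} = \sqrt{2} \sqrt{d}$)
$h = \frac{17}{9} - \frac{28 i \sqrt{5}}{3}$ ($h = - \frac{-17 + 14 \sqrt{2} \sqrt{6 \cdot 3 \left(-5\right)}}{9} = - \frac{-17 + 14 \sqrt{2} \sqrt{18 \left(-5\right)}}{9} = - \frac{-17 + 14 \sqrt{2} \sqrt{-90}}{9} = - \frac{-17 + 14 \sqrt{2} \cdot 3 i \sqrt{10}}{9} = - \frac{-17 + 14 \cdot 6 i \sqrt{5}}{9} = - \frac{-17 + 84 i \sqrt{5}}{9} = \frac{17}{9} - \frac{28 i \sqrt{5}}{3} \approx 1.8889 - 20.87 i$)
$\left(w + h\right) \left(-558\right) = \left(196 + \left(\frac{17}{9} - \frac{28 i \sqrt{5}}{3}\right)\right) \left(-558\right) = \left(\frac{1781}{9} - \frac{28 i \sqrt{5}}{3}\right) \left(-558\right) = -110422 + 5208 i \sqrt{5}$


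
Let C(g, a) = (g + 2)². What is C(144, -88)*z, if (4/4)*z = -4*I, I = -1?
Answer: 85264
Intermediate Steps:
C(g, a) = (2 + g)²
z = 4 (z = -4*(-1) = 4)
C(144, -88)*z = (2 + 144)²*4 = 146²*4 = 21316*4 = 85264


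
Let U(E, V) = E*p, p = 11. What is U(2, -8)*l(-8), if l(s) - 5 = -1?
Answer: 88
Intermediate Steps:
l(s) = 4 (l(s) = 5 - 1 = 4)
U(E, V) = 11*E (U(E, V) = E*11 = 11*E)
U(2, -8)*l(-8) = (11*2)*4 = 22*4 = 88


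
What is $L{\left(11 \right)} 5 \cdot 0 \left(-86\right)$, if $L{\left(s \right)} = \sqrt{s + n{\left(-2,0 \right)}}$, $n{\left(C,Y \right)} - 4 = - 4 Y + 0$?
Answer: $0$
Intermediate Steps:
$n{\left(C,Y \right)} = 4 - 4 Y$ ($n{\left(C,Y \right)} = 4 + \left(- 4 Y + 0\right) = 4 - 4 Y$)
$L{\left(s \right)} = \sqrt{4 + s}$ ($L{\left(s \right)} = \sqrt{s + \left(4 - 0\right)} = \sqrt{s + \left(4 + 0\right)} = \sqrt{s + 4} = \sqrt{4 + s}$)
$L{\left(11 \right)} 5 \cdot 0 \left(-86\right) = \sqrt{4 + 11} \cdot 5 \cdot 0 \left(-86\right) = \sqrt{15} \cdot 0 \left(-86\right) = \sqrt{15} \cdot 0 = 0$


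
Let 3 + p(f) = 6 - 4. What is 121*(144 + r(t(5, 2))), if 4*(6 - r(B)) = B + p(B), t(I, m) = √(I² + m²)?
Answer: 72721/4 - 121*√29/4 ≈ 18017.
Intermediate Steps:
p(f) = -1 (p(f) = -3 + (6 - 4) = -3 + 2 = -1)
r(B) = 25/4 - B/4 (r(B) = 6 - (B - 1)/4 = 6 - (-1 + B)/4 = 6 + (¼ - B/4) = 25/4 - B/4)
121*(144 + r(t(5, 2))) = 121*(144 + (25/4 - √(5² + 2²)/4)) = 121*(144 + (25/4 - √(25 + 4)/4)) = 121*(144 + (25/4 - √29/4)) = 121*(601/4 - √29/4) = 72721/4 - 121*√29/4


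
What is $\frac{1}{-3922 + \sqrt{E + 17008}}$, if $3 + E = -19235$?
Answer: $- \frac{1961}{7692157} - \frac{i \sqrt{2230}}{15384314} \approx -0.00025494 - 3.0695 \cdot 10^{-6} i$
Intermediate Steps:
$E = -19238$ ($E = -3 - 19235 = -19238$)
$\frac{1}{-3922 + \sqrt{E + 17008}} = \frac{1}{-3922 + \sqrt{-19238 + 17008}} = \frac{1}{-3922 + \sqrt{-2230}} = \frac{1}{-3922 + i \sqrt{2230}}$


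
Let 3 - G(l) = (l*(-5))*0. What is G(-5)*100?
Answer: 300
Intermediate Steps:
G(l) = 3 (G(l) = 3 - l*(-5)*0 = 3 - (-5*l)*0 = 3 - 1*0 = 3 + 0 = 3)
G(-5)*100 = 3*100 = 300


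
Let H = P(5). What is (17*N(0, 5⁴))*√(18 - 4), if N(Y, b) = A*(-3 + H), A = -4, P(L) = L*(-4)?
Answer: 1564*√14 ≈ 5852.0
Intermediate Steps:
P(L) = -4*L
H = -20 (H = -4*5 = -20)
N(Y, b) = 92 (N(Y, b) = -4*(-3 - 20) = -4*(-23) = 92)
(17*N(0, 5⁴))*√(18 - 4) = (17*92)*√(18 - 4) = 1564*√14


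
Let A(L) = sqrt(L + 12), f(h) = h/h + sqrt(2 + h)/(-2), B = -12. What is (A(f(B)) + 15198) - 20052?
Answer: -4854 + sqrt(52 - 2*I*sqrt(10))/2 ≈ -4850.4 - 0.21886*I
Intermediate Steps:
f(h) = 1 - sqrt(2 + h)/2 (f(h) = 1 + sqrt(2 + h)*(-1/2) = 1 - sqrt(2 + h)/2)
A(L) = sqrt(12 + L)
(A(f(B)) + 15198) - 20052 = (sqrt(12 + (1 - sqrt(2 - 12)/2)) + 15198) - 20052 = (sqrt(12 + (1 - I*sqrt(10)/2)) + 15198) - 20052 = (sqrt(13 - I*sqrt(10)/2) + 15198) - 20052 = (15198 + sqrt(13 - I*sqrt(10)/2)) - 20052 = -4854 + sqrt(13 - I*sqrt(10)/2)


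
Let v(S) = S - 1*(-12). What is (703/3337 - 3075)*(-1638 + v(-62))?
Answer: 17319845536/3337 ≈ 5.1902e+6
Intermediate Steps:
v(S) = 12 + S (v(S) = S + 12 = 12 + S)
(703/3337 - 3075)*(-1638 + v(-62)) = (703/3337 - 3075)*(-1638 + (12 - 62)) = (703*(1/3337) - 3075)*(-1638 - 50) = (703/3337 - 3075)*(-1688) = -10260572/3337*(-1688) = 17319845536/3337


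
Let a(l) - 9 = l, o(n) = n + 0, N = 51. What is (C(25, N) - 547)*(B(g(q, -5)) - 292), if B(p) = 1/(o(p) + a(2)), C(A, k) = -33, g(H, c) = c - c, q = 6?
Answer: 1862380/11 ≈ 1.6931e+5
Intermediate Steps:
g(H, c) = 0
o(n) = n
a(l) = 9 + l
B(p) = 1/(11 + p) (B(p) = 1/(p + (9 + 2)) = 1/(p + 11) = 1/(11 + p))
(C(25, N) - 547)*(B(g(q, -5)) - 292) = (-33 - 547)*(1/(11 + 0) - 292) = -580*(1/11 - 292) = -580*(-3211/11) = 1862380/11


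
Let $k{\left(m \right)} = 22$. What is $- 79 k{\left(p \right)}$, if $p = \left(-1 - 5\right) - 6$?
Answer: $-1738$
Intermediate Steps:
$p = -12$ ($p = -6 - 6 = -12$)
$- 79 k{\left(p \right)} = \left(-79\right) 22 = -1738$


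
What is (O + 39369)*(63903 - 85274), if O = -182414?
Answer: 3057014695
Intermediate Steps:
(O + 39369)*(63903 - 85274) = (-182414 + 39369)*(63903 - 85274) = -143045*(-21371) = 3057014695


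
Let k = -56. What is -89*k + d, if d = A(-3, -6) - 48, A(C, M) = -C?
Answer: 4939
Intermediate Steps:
d = -45 (d = -1*(-3) - 48 = 3 - 48 = -45)
-89*k + d = -89*(-56) - 45 = 4984 - 45 = 4939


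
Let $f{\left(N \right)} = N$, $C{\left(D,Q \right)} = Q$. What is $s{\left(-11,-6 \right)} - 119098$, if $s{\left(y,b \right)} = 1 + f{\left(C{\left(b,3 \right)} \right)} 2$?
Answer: $-119091$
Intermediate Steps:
$s{\left(y,b \right)} = 7$ ($s{\left(y,b \right)} = 1 + 3 \cdot 2 = 1 + 6 = 7$)
$s{\left(-11,-6 \right)} - 119098 = 7 - 119098 = -119091$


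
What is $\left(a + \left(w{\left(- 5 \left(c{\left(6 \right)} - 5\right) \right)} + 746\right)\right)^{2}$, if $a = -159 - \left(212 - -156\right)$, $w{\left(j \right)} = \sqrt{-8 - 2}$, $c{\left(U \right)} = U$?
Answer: $\left(219 + i \sqrt{10}\right)^{2} \approx 47951.0 + 1385.1 i$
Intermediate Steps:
$w{\left(j \right)} = i \sqrt{10}$ ($w{\left(j \right)} = \sqrt{-10} = i \sqrt{10}$)
$a = -527$ ($a = -159 - \left(212 + 156\right) = -159 - 368 = -527$)
$\left(a + \left(w{\left(- 5 \left(c{\left(6 \right)} - 5\right) \right)} + 746\right)\right)^{2} = \left(-527 + \left(i \sqrt{10} + 746\right)\right)^{2} = \left(-527 + \left(746 + i \sqrt{10}\right)\right)^{2} = \left(219 + i \sqrt{10}\right)^{2}$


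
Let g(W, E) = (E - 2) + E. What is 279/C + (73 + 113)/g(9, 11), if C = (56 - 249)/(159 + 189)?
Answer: -952971/1930 ≈ -493.77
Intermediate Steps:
g(W, E) = -2 + 2*E (g(W, E) = (-2 + E) + E = -2 + 2*E)
C = -193/348 ≈ -0.55460
279/C + (73 + 113)/g(9, 11) = 279/(-193/348) + (73 + 113)/(-2 + 2*11) = 279*(-348/193) + 186/(-2 + 22) = -97092/193 + 186/20 = -97092/193 + 186*(1/20) = -97092/193 + 93/10 = -952971/1930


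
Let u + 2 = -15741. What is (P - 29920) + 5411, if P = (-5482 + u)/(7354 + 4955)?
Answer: -100567502/4103 ≈ -24511.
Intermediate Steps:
u = -15743 (u = -2 - 15741 = -15743)
P = -7075/4103 (P = (-5482 - 15743)/(7354 + 4955) = -21225/12309 = -21225*1/12309 = -7075/4103 ≈ -1.7243)
(P - 29920) + 5411 = (-7075/4103 - 29920) + 5411 = -122768835/4103 + 5411 = -100567502/4103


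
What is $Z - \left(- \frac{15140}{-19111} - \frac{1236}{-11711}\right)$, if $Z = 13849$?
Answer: $\frac{3099328821193}{223808921} \approx 13848.0$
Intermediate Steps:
$Z - \left(- \frac{15140}{-19111} - \frac{1236}{-11711}\right) = 13849 - \left(- \frac{15140}{-19111} - \frac{1236}{-11711}\right) = 13849 - \left(\left(-15140\right) \left(- \frac{1}{19111}\right) - - \frac{1236}{11711}\right) = 13849 - \left(\frac{15140}{19111} + \frac{1236}{11711}\right) = 13849 - \frac{200925736}{223808921} = \frac{3099328821193}{223808921}$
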